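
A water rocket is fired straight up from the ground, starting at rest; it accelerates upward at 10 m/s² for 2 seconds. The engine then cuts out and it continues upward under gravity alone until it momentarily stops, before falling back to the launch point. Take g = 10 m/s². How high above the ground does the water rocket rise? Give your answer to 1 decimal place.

Phase 1 (powered ascent): v₀ = 0 m/s, a = 10 m/s².
v = v₀ + at = 0 + (10)(2) = 20.0 m/s
Δx = v₀t + ½at² = 0·2 + 0.5·10·2² = 20.0 m

Phase 2 (coasting upward): v₀ = 20.0 m/s, a = -10 m/s².
v = v₀ + at → t = (0 − 20.0) / -10 = 2.00 s
v² = v₀² + 2aΔx → Δx = (0² − 20.0²)/(2·-10) = 20.0 m
Maximum height = 20.0 + 20.0 = 40.0 m

40.0 m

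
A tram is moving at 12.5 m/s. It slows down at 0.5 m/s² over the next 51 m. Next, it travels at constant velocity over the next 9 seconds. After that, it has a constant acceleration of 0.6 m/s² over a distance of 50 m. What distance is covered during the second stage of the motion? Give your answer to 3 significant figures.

Phase 1 (decelerating): v₀ = 12.5 m/s, a = -0.5 m/s².
v² = v₀² + 2aΔx = 12.5² + 2·-0.5·51 = 105 → v = 10.3 m/s
t = (v − v₀)/a = (10.3 − 12.5)/-0.5 = 4.48 s

Phase 2 (constant speed): v₀ = 10.3 m/s, a = 0 m/s².
v = v₀ + at = 10.3 + (0)(9) = 10.3 m/s
Δx = v₀t + ½at² = 10.3·9 + 0.5·0·9² = 92.3 m
Distance in phase 2 = 92.3 m

92.3 m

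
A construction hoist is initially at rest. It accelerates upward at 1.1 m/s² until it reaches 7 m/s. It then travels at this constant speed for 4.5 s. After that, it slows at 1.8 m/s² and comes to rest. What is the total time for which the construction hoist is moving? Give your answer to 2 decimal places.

Phase 1 (accelerating): v₀ = 0 m/s, a = 1.1 m/s².
v = v₀ + at → t = (7 − 0) / 1.1 = 6.36 s
v² = v₀² + 2aΔx → Δx = (7² − 0²)/(2·1.1) = 22.3 m

Phase 2 (constant speed): v₀ = 7.00 m/s, a = 0 m/s².
v = v₀ + at = 7.00 + (0)(4.5) = 7.00 m/s
Δx = v₀t + ½at² = 7.00·4.5 + 0.5·0·4.5² = 31.5 m

Phase 3 (decelerating): v₀ = 7.00 m/s, a = -1.8 m/s².
v = v₀ + at → t = (0 − 7.00) / -1.8 = 3.89 s
v² = v₀² + 2aΔx → Δx = (0² − 7.00²)/(2·-1.8) = 13.6 m
Total time = 6.36 + 4.50 + 3.89 = 14.8 s

14.75 s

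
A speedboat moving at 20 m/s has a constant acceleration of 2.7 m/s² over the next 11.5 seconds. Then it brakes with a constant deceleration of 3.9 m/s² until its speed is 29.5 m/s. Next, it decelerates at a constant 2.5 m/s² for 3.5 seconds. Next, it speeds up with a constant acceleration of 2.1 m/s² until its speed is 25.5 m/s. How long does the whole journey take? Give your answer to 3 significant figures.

22.8 s

Phase 1 (accelerating): v₀ = 20.0 m/s, a = 2.7 m/s².
v = v₀ + at = 20.0 + (2.7)(11.5) = 51.0 m/s
Δx = v₀t + ½at² = 20.0·11.5 + 0.5·2.7·11.5² = 409 m

Phase 2 (decelerating): v₀ = 51.0 m/s, a = -3.9 m/s².
v = v₀ + at → t = (29.5 − 51.0) / -3.9 = 5.53 s
v² = v₀² + 2aΔx → Δx = (29.5² − 51.0²)/(2·-3.9) = 223 m

Phase 3 (decelerating): v₀ = 29.5 m/s, a = -2.5 m/s².
v = v₀ + at = 29.5 + (-2.5)(3.5) = 20.8 m/s
Δx = v₀t + ½at² = 29.5·3.5 + 0.5·-2.5·3.5² = 87.9 m

Phase 4 (accelerating): v₀ = 20.8 m/s, a = 2.1 m/s².
v = v₀ + at → t = (25.5 − 20.8) / 2.1 = 2.26 s
v² = v₀² + 2aΔx → Δx = (25.5² − 20.8²)/(2·2.1) = 52.3 m
Total time = 11.5 + 5.53 + 3.50 + 2.26 = 22.8 s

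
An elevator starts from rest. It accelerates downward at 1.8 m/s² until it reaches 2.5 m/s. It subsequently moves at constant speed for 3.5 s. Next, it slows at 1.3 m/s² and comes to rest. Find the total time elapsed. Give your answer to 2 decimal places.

Phase 1 (accelerating): v₀ = 0 m/s, a = 1.8 m/s².
v = v₀ + at → t = (2.5 − 0) / 1.8 = 1.39 s
v² = v₀² + 2aΔx → Δx = (2.5² − 0²)/(2·1.8) = 1.74 m

Phase 2 (constant speed): v₀ = 2.50 m/s, a = 0 m/s².
v = v₀ + at = 2.50 + (0)(3.5) = 2.50 m/s
Δx = v₀t + ½at² = 2.50·3.5 + 0.5·0·3.5² = 8.75 m

Phase 3 (decelerating): v₀ = 2.50 m/s, a = -1.3 m/s².
v = v₀ + at → t = (0 − 2.50) / -1.3 = 1.92 s
v² = v₀² + 2aΔx → Δx = (0² − 2.50²)/(2·-1.3) = 2.40 m
Total time = 1.39 + 3.50 + 1.92 = 6.81 s

6.81 s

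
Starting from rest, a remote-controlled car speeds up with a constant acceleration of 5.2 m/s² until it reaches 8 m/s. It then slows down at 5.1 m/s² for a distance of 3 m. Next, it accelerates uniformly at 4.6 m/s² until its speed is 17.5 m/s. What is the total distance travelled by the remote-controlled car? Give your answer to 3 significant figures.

Phase 1 (accelerating): v₀ = 0 m/s, a = 5.2 m/s².
v = v₀ + at → t = (8 − 0) / 5.2 = 1.54 s
v² = v₀² + 2aΔx → Δx = (8² − 0²)/(2·5.2) = 6.15 m

Phase 2 (decelerating): v₀ = 8.00 m/s, a = -5.1 m/s².
v² = v₀² + 2aΔx = 8.00² + 2·-5.1·3 = 33.4 → v = 5.78 m/s
t = (v − v₀)/a = (5.78 − 8.00)/-5.1 = 0.435 s

Phase 3 (accelerating): v₀ = 5.78 m/s, a = 4.6 m/s².
v = v₀ + at → t = (17.5 − 5.78) / 4.6 = 2.55 s
v² = v₀² + 2aΔx → Δx = (17.5² − 5.78²)/(2·4.6) = 29.7 m
Total distance = 6.15 + 3.00 + 29.7 = 38.8 m

38.8 m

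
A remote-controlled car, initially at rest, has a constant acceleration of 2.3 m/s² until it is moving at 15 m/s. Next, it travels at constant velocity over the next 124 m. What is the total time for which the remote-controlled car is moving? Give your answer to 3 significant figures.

14.8 s

Phase 1 (accelerating): v₀ = 0 m/s, a = 2.3 m/s².
v = v₀ + at → t = (15 − 0) / 2.3 = 6.52 s
v² = v₀² + 2aΔx → Δx = (15² − 0²)/(2·2.3) = 48.9 m

Phase 2 (constant speed): v₀ = 15.0 m/s, a = 0 m/s².
Constant speed: t = d/v = 124/15.0 = 8.27 s
Total time = 6.52 + 8.27 = 14.8 s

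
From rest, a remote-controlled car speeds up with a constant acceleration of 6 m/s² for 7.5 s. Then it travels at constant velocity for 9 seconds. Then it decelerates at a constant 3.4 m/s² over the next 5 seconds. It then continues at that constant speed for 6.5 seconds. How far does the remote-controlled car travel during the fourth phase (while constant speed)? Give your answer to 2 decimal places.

Phase 1 (accelerating): v₀ = 0 m/s, a = 6 m/s².
v = v₀ + at = 0 + (6)(7.5) = 45.0 m/s
Δx = v₀t + ½at² = 0·7.5 + 0.5·6·7.5² = 169 m

Phase 2 (constant speed): v₀ = 45.0 m/s, a = 0 m/s².
v = v₀ + at = 45.0 + (0)(9) = 45.0 m/s
Δx = v₀t + ½at² = 45.0·9 + 0.5·0·9² = 405 m

Phase 3 (decelerating): v₀ = 45.0 m/s, a = -3.4 m/s².
v = v₀ + at = 45.0 + (-3.4)(5) = 28.0 m/s
Δx = v₀t + ½at² = 45.0·5 + 0.5·-3.4·5² = 182 m

Phase 4 (constant speed): v₀ = 28.0 m/s, a = 0 m/s².
v = v₀ + at = 28.0 + (0)(6.5) = 28.0 m/s
Δx = v₀t + ½at² = 28.0·6.5 + 0.5·0·6.5² = 182 m
Distance in phase 4 = 182 m

182.00 m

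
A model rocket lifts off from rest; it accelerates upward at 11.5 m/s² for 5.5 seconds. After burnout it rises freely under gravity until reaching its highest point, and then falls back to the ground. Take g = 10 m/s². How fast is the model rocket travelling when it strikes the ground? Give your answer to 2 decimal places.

86.48 m/s

Phase 1 (powered ascent): v₀ = 0 m/s, a = 11.5 m/s².
v = v₀ + at = 0 + (11.5)(5.5) = 63.2 m/s
Δx = v₀t + ½at² = 0·5.5 + 0.5·11.5·5.5² = 174 m

Phase 2 (coasting upward): v₀ = 63.2 m/s, a = -10 m/s².
v = v₀ + at → t = (0 − 63.2) / -10 = 6.33 s
v² = v₀² + 2aΔx → Δx = (0² − 63.2²)/(2·-10) = 200 m

Phase 3 (free fall): v₀ = 0 m/s, a = -10 m/s².
Falls 374 m from rest: t = √(2·374/10) = 8.65 s; v = g·t = 86.5 m/s.
Impact speed = 86.5 m/s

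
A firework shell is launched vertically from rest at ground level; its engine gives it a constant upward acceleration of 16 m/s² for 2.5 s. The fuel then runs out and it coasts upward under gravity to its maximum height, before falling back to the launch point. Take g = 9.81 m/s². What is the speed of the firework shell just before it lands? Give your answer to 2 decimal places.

Phase 1 (powered ascent): v₀ = 0 m/s, a = 16 m/s².
v = v₀ + at = 0 + (16)(2.5) = 40.0 m/s
Δx = v₀t + ½at² = 0·2.5 + 0.5·16·2.5² = 50.0 m

Phase 2 (coasting upward): v₀ = 40.0 m/s, a = -9.81 m/s².
v = v₀ + at → t = (0 − 40.0) / -9.81 = 4.08 s
v² = v₀² + 2aΔx → Δx = (0² − 40.0²)/(2·-9.81) = 81.5 m

Phase 3 (free fall): v₀ = 0 m/s, a = -9.81 m/s².
Falls 132 m from rest: t = √(2·132/9.81) = 5.18 s; v = g·t = 50.8 m/s.
Impact speed = 50.8 m/s

50.80 m/s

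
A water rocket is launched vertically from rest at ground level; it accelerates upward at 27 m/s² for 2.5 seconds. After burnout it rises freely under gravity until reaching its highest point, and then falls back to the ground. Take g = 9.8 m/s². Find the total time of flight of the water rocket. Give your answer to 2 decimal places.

Phase 1 (powered ascent): v₀ = 0 m/s, a = 27 m/s².
v = v₀ + at = 0 + (27)(2.5) = 67.5 m/s
Δx = v₀t + ½at² = 0·2.5 + 0.5·27·2.5² = 84.4 m

Phase 2 (coasting upward): v₀ = 67.5 m/s, a = -9.8 m/s².
v = v₀ + at → t = (0 − 67.5) / -9.8 = 6.89 s
v² = v₀² + 2aΔx → Δx = (0² − 67.5²)/(2·-9.8) = 232 m

Phase 3 (free fall): v₀ = 0 m/s, a = -9.8 m/s².
Falls 317 m from rest: t = √(2·317/9.8) = 8.04 s; v = g·t = 78.8 m/s.
Total time = 2.50 + 6.89 + 8.04 = 17.4 s

17.43 s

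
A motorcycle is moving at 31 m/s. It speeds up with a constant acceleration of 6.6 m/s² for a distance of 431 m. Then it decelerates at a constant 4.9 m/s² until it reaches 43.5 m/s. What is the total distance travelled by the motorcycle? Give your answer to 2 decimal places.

916.51 m

Phase 1 (accelerating): v₀ = 31.0 m/s, a = 6.6 m/s².
v² = v₀² + 2aΔx = 31.0² + 2·6.6·431 = 6650 → v = 81.5 m/s
t = (v − v₀)/a = (81.5 − 31.0)/6.6 = 7.66 s

Phase 2 (decelerating): v₀ = 81.5 m/s, a = -4.9 m/s².
v = v₀ + at → t = (43.5 − 81.5) / -4.9 = 7.77 s
v² = v₀² + 2aΔx → Δx = (43.5² − 81.5²)/(2·-4.9) = 486 m
Total distance = 431 + 486 = 917 m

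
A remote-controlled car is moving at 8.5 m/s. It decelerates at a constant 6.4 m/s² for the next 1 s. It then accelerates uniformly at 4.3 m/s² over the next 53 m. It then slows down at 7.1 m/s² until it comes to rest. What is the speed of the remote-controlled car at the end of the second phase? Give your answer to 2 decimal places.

Phase 1 (decelerating): v₀ = 8.50 m/s, a = -6.4 m/s².
v = v₀ + at = 8.50 + (-6.4)(1) = 2.10 m/s
Δx = v₀t + ½at² = 8.50·1 + 0.5·-6.4·1² = 5.30 m

Phase 2 (accelerating): v₀ = 2.10 m/s, a = 4.3 m/s².
v² = v₀² + 2aΔx = 2.10² + 2·4.3·53 = 460 → v = 21.5 m/s
t = (v − v₀)/a = (21.5 − 2.10)/4.3 = 4.50 s
Speed at end of phase 2 = 21.5 m/s

21.45 m/s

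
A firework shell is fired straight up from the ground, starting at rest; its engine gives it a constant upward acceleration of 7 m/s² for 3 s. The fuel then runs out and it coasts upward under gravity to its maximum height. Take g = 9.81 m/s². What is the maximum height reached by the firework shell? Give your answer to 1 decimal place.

54.0 m

Phase 1 (powered ascent): v₀ = 0 m/s, a = 7 m/s².
v = v₀ + at = 0 + (7)(3) = 21.0 m/s
Δx = v₀t + ½at² = 0·3 + 0.5·7·3² = 31.5 m

Phase 2 (coasting upward): v₀ = 21.0 m/s, a = -9.81 m/s².
v = v₀ + at → t = (0 − 21.0) / -9.81 = 2.14 s
v² = v₀² + 2aΔx → Δx = (0² − 21.0²)/(2·-9.81) = 22.5 m
Maximum height = 31.5 + 22.5 = 54.0 m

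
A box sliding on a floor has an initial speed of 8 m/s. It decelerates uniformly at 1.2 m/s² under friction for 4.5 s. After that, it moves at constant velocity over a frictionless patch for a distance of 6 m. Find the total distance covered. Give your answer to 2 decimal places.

Phase 1 (decelerating): v₀ = 8.00 m/s, a = -1.2 m/s².
v = v₀ + at = 8.00 + (-1.2)(4.5) = 2.60 m/s
Δx = v₀t + ½at² = 8.00·4.5 + 0.5·-1.2·4.5² = 23.9 m

Phase 2 (constant speed): v₀ = 2.60 m/s, a = 0 m/s².
Constant speed: t = d/v = 6/2.60 = 2.31 s
Total distance = 23.9 + 6.00 = 29.9 m

29.85 m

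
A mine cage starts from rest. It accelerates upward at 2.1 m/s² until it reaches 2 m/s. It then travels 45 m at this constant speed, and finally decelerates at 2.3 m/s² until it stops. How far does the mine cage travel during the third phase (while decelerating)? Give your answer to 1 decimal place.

0.9 m

Phase 1 (accelerating): v₀ = 0 m/s, a = 2.1 m/s².
v = v₀ + at → t = (2 − 0) / 2.1 = 0.952 s
v² = v₀² + 2aΔx → Δx = (2² − 0²)/(2·2.1) = 0.952 m

Phase 2 (constant speed): v₀ = 2.00 m/s, a = 0 m/s².
Constant speed: t = d/v = 45/2.00 = 22.5 s

Phase 3 (decelerating): v₀ = 2.00 m/s, a = -2.3 m/s².
v = v₀ + at → t = (0 − 2.00) / -2.3 = 0.870 s
v² = v₀² + 2aΔx → Δx = (0² − 2.00²)/(2·-2.3) = 0.870 m
Distance in phase 3 = 0.870 m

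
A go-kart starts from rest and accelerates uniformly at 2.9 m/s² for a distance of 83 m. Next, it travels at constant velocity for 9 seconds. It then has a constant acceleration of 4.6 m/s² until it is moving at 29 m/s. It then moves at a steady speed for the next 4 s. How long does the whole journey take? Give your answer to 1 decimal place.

Phase 1 (accelerating): v₀ = 0 m/s, a = 2.9 m/s².
v² = v₀² + 2aΔx = 0² + 2·2.9·83 = 481 → v = 21.9 m/s
t = (v − v₀)/a = (21.9 − 0)/2.9 = 7.57 s

Phase 2 (constant speed): v₀ = 21.9 m/s, a = 0 m/s².
v = v₀ + at = 21.9 + (0)(9) = 21.9 m/s
Δx = v₀t + ½at² = 21.9·9 + 0.5·0·9² = 197 m

Phase 3 (accelerating): v₀ = 21.9 m/s, a = 4.6 m/s².
v = v₀ + at → t = (29 − 21.9) / 4.6 = 1.53 s
v² = v₀² + 2aΔx → Δx = (29² − 21.9²)/(2·4.6) = 39.1 m

Phase 4 (constant speed): v₀ = 29.0 m/s, a = 0 m/s².
v = v₀ + at = 29.0 + (0)(4) = 29.0 m/s
Δx = v₀t + ½at² = 29.0·4 + 0.5·0·4² = 116 m
Total time = 7.57 + 9.00 + 1.53 + 4.00 = 22.1 s

22.1 s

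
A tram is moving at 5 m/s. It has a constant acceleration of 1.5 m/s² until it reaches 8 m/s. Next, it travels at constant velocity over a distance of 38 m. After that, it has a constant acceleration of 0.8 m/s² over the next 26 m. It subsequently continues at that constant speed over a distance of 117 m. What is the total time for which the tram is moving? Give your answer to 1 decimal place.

21.0 s

Phase 1 (accelerating): v₀ = 5.00 m/s, a = 1.5 m/s².
v = v₀ + at → t = (8 − 5.00) / 1.5 = 2.00 s
v² = v₀² + 2aΔx → Δx = (8² − 5.00²)/(2·1.5) = 13.0 m

Phase 2 (constant speed): v₀ = 8.00 m/s, a = 0 m/s².
Constant speed: t = d/v = 38/8.00 = 4.75 s

Phase 3 (accelerating): v₀ = 8.00 m/s, a = 0.8 m/s².
v² = v₀² + 2aΔx = 8.00² + 2·0.8·26 = 106 → v = 10.3 m/s
t = (v − v₀)/a = (10.3 − 8.00)/0.8 = 2.85 s

Phase 4 (constant speed): v₀ = 10.3 m/s, a = 0 m/s².
Constant speed: t = d/v = 117/10.3 = 11.4 s
Total time = 2.00 + 4.75 + 2.85 + 11.4 = 21.0 s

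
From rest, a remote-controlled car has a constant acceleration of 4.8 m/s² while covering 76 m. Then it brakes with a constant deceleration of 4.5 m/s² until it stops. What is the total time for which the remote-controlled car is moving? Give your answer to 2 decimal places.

Phase 1 (accelerating): v₀ = 0 m/s, a = 4.8 m/s².
v² = v₀² + 2aΔx = 0² + 2·4.8·76 = 730 → v = 27.0 m/s
t = (v − v₀)/a = (27.0 − 0)/4.8 = 5.63 s

Phase 2 (decelerating): v₀ = 27.0 m/s, a = -4.5 m/s².
v = v₀ + at → t = (0 − 27.0) / -4.5 = 6.00 s
v² = v₀² + 2aΔx → Δx = (0² − 27.0²)/(2·-4.5) = 81.1 m
Total time = 5.63 + 6.00 = 11.6 s

11.63 s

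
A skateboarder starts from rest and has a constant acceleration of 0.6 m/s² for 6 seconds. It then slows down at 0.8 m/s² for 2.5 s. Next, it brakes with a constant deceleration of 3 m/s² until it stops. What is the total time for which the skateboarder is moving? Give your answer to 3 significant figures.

Phase 1 (accelerating): v₀ = 0 m/s, a = 0.6 m/s².
v = v₀ + at = 0 + (0.6)(6) = 3.60 m/s
Δx = v₀t + ½at² = 0·6 + 0.5·0.6·6² = 10.8 m

Phase 2 (decelerating): v₀ = 3.60 m/s, a = -0.8 m/s².
v = v₀ + at = 3.60 + (-0.8)(2.5) = 1.60 m/s
Δx = v₀t + ½at² = 3.60·2.5 + 0.5·-0.8·2.5² = 6.50 m

Phase 3 (decelerating): v₀ = 1.60 m/s, a = -3 m/s².
v = v₀ + at → t = (0 − 1.60) / -3 = 0.533 s
v² = v₀² + 2aΔx → Δx = (0² − 1.60²)/(2·-3) = 0.427 m
Total time = 6.00 + 2.50 + 0.533 = 9.03 s

9.03 s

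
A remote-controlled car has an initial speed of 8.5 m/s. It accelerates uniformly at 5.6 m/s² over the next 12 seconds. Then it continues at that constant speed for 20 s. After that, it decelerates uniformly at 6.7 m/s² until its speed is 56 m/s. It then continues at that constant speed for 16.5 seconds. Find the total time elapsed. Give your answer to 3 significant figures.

51.4 s

Phase 1 (accelerating): v₀ = 8.50 m/s, a = 5.6 m/s².
v = v₀ + at = 8.50 + (5.6)(12) = 75.7 m/s
Δx = v₀t + ½at² = 8.50·12 + 0.5·5.6·12² = 505 m

Phase 2 (constant speed): v₀ = 75.7 m/s, a = 0 m/s².
v = v₀ + at = 75.7 + (0)(20) = 75.7 m/s
Δx = v₀t + ½at² = 75.7·20 + 0.5·0·20² = 1510 m

Phase 3 (decelerating): v₀ = 75.7 m/s, a = -6.7 m/s².
v = v₀ + at → t = (56 − 75.7) / -6.7 = 2.94 s
v² = v₀² + 2aΔx → Δx = (56² − 75.7²)/(2·-6.7) = 194 m

Phase 4 (constant speed): v₀ = 56.0 m/s, a = 0 m/s².
v = v₀ + at = 56.0 + (0)(16.5) = 56.0 m/s
Δx = v₀t + ½at² = 56.0·16.5 + 0.5·0·16.5² = 924 m
Total time = 12.0 + 20.0 + 2.94 + 16.5 = 51.4 s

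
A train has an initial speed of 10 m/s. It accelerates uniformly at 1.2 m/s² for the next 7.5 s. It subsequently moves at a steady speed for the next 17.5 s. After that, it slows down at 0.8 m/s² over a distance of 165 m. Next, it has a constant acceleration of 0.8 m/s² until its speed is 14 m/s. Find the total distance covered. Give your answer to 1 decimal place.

668.1 m

Phase 1 (accelerating): v₀ = 10.0 m/s, a = 1.2 m/s².
v = v₀ + at = 10.0 + (1.2)(7.5) = 19.0 m/s
Δx = v₀t + ½at² = 10.0·7.5 + 0.5·1.2·7.5² = 109 m

Phase 2 (constant speed): v₀ = 19.0 m/s, a = 0 m/s².
v = v₀ + at = 19.0 + (0)(17.5) = 19.0 m/s
Δx = v₀t + ½at² = 19.0·17.5 + 0.5·0·17.5² = 332 m

Phase 3 (decelerating): v₀ = 19.0 m/s, a = -0.8 m/s².
v² = v₀² + 2aΔx = 19.0² + 2·-0.8·165 = 97.0 → v = 9.85 m/s
t = (v − v₀)/a = (9.85 − 19.0)/-0.8 = 11.4 s

Phase 4 (accelerating): v₀ = 9.85 m/s, a = 0.8 m/s².
v = v₀ + at → t = (14 − 9.85) / 0.8 = 5.19 s
v² = v₀² + 2aΔx → Δx = (14² − 9.85²)/(2·0.8) = 61.9 m
Total distance = 109 + 332 + 165 + 61.9 = 668 m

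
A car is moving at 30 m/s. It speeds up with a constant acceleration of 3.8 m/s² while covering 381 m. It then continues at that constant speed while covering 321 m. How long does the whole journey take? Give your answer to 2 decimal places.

Phase 1 (accelerating): v₀ = 30.0 m/s, a = 3.8 m/s².
v² = v₀² + 2aΔx = 30.0² + 2·3.8·381 = 3800 → v = 61.6 m/s
t = (v − v₀)/a = (61.6 − 30.0)/3.8 = 8.32 s

Phase 2 (constant speed): v₀ = 61.6 m/s, a = 0 m/s².
Constant speed: t = d/v = 321/61.6 = 5.21 s
Total time = 8.32 + 5.21 = 13.5 s

13.53 s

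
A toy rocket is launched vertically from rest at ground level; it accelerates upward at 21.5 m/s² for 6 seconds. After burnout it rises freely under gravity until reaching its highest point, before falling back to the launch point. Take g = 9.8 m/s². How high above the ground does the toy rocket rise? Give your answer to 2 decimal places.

Phase 1 (powered ascent): v₀ = 0 m/s, a = 21.5 m/s².
v = v₀ + at = 0 + (21.5)(6) = 129 m/s
Δx = v₀t + ½at² = 0·6 + 0.5·21.5·6² = 387 m

Phase 2 (coasting upward): v₀ = 129 m/s, a = -9.8 m/s².
v = v₀ + at → t = (0 − 129) / -9.8 = 13.2 s
v² = v₀² + 2aΔx → Δx = (0² − 129²)/(2·-9.8) = 849 m
Maximum height = 387 + 849 = 1240 m

1236.03 m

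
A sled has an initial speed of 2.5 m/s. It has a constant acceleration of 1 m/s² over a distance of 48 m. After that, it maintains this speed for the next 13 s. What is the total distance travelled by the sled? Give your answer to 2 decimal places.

Phase 1 (accelerating): v₀ = 2.50 m/s, a = 1 m/s².
v² = v₀² + 2aΔx = 2.50² + 2·1·48 = 102 → v = 10.1 m/s
t = (v − v₀)/a = (10.1 − 2.50)/1 = 7.61 s

Phase 2 (constant speed): v₀ = 10.1 m/s, a = 0 m/s².
v = v₀ + at = 10.1 + (0)(13) = 10.1 m/s
Δx = v₀t + ½at² = 10.1·13 + 0.5·0·13² = 131 m
Total distance = 48.0 + 131 = 179 m

179.45 m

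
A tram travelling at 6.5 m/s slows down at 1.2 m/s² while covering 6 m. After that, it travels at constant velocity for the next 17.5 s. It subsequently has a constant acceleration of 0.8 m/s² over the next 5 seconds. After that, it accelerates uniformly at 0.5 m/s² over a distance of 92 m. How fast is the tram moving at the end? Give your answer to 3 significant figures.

Phase 1 (decelerating): v₀ = 6.50 m/s, a = -1.2 m/s².
v² = v₀² + 2aΔx = 6.50² + 2·-1.2·6 = 27.9 → v = 5.28 m/s
t = (v − v₀)/a = (5.28 − 6.50)/-1.2 = 1.02 s

Phase 2 (constant speed): v₀ = 5.28 m/s, a = 0 m/s².
v = v₀ + at = 5.28 + (0)(17.5) = 5.28 m/s
Δx = v₀t + ½at² = 5.28·17.5 + 0.5·0·17.5² = 92.4 m

Phase 3 (accelerating): v₀ = 5.28 m/s, a = 0.8 m/s².
v = v₀ + at = 5.28 + (0.8)(5) = 9.28 m/s
Δx = v₀t + ½at² = 5.28·5 + 0.5·0.8·5² = 36.4 m

Phase 4 (accelerating): v₀ = 9.28 m/s, a = 0.5 m/s².
v² = v₀² + 2aΔx = 9.28² + 2·0.5·92 = 178 → v = 13.3 m/s
t = (v − v₀)/a = (13.3 − 9.28)/0.5 = 8.13 s
Final speed = 13.3 m/s

13.3 m/s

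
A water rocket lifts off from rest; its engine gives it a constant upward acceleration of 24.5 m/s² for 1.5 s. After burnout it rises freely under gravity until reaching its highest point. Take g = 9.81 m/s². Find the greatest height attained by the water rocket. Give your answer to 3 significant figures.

96.4 m

Phase 1 (powered ascent): v₀ = 0 m/s, a = 24.5 m/s².
v = v₀ + at = 0 + (24.5)(1.5) = 36.8 m/s
Δx = v₀t + ½at² = 0·1.5 + 0.5·24.5·1.5² = 27.6 m

Phase 2 (coasting upward): v₀ = 36.8 m/s, a = -9.81 m/s².
v = v₀ + at → t = (0 − 36.8) / -9.81 = 3.75 s
v² = v₀² + 2aΔx → Δx = (0² − 36.8²)/(2·-9.81) = 68.8 m
Maximum height = 27.6 + 68.8 = 96.4 m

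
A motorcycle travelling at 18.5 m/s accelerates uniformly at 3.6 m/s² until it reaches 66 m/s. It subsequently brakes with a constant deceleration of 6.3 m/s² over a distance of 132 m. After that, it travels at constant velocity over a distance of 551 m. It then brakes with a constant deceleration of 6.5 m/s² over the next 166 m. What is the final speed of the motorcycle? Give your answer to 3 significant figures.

23.1 m/s

Phase 1 (accelerating): v₀ = 18.5 m/s, a = 3.6 m/s².
v = v₀ + at → t = (66 − 18.5) / 3.6 = 13.2 s
v² = v₀² + 2aΔx → Δx = (66² − 18.5²)/(2·3.6) = 557 m

Phase 2 (decelerating): v₀ = 66.0 m/s, a = -6.3 m/s².
v² = v₀² + 2aΔx = 66.0² + 2·-6.3·132 = 2690 → v = 51.9 m/s
t = (v − v₀)/a = (51.9 − 66.0)/-6.3 = 2.24 s

Phase 3 (constant speed): v₀ = 51.9 m/s, a = 0 m/s².
Constant speed: t = d/v = 551/51.9 = 10.6 s

Phase 4 (decelerating): v₀ = 51.9 m/s, a = -6.5 m/s².
v² = v₀² + 2aΔx = 51.9² + 2·-6.5·166 = 535 → v = 23.1 m/s
t = (v − v₀)/a = (23.1 − 51.9)/-6.5 = 4.43 s
Final speed = 23.1 m/s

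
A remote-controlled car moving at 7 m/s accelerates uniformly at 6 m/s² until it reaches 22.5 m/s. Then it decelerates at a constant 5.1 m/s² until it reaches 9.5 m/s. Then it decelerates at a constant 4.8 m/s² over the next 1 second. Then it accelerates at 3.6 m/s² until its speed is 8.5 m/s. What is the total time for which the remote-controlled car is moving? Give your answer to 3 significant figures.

7.19 s

Phase 1 (accelerating): v₀ = 7.00 m/s, a = 6 m/s².
v = v₀ + at → t = (22.5 − 7.00) / 6 = 2.58 s
v² = v₀² + 2aΔx → Δx = (22.5² − 7.00²)/(2·6) = 38.1 m

Phase 2 (decelerating): v₀ = 22.5 m/s, a = -5.1 m/s².
v = v₀ + at → t = (9.5 − 22.5) / -5.1 = 2.55 s
v² = v₀² + 2aΔx → Δx = (9.5² − 22.5²)/(2·-5.1) = 40.8 m

Phase 3 (decelerating): v₀ = 9.50 m/s, a = -4.8 m/s².
v = v₀ + at = 9.50 + (-4.8)(1) = 4.70 m/s
Δx = v₀t + ½at² = 9.50·1 + 0.5·-4.8·1² = 7.10 m

Phase 4 (accelerating): v₀ = 4.70 m/s, a = 3.6 m/s².
v = v₀ + at → t = (8.5 − 4.70) / 3.6 = 1.06 s
v² = v₀² + 2aΔx → Δx = (8.5² − 4.70²)/(2·3.6) = 6.97 m
Total time = 2.58 + 2.55 + 1.00 + 1.06 = 7.19 s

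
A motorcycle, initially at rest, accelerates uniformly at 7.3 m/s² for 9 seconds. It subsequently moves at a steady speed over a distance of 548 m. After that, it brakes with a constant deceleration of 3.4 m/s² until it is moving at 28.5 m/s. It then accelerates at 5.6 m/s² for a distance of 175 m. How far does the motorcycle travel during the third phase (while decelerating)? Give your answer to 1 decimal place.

515.3 m

Phase 1 (accelerating): v₀ = 0 m/s, a = 7.3 m/s².
v = v₀ + at = 0 + (7.3)(9) = 65.7 m/s
Δx = v₀t + ½at² = 0·9 + 0.5·7.3·9² = 296 m

Phase 2 (constant speed): v₀ = 65.7 m/s, a = 0 m/s².
Constant speed: t = d/v = 548/65.7 = 8.34 s

Phase 3 (decelerating): v₀ = 65.7 m/s, a = -3.4 m/s².
v = v₀ + at → t = (28.5 − 65.7) / -3.4 = 10.9 s
v² = v₀² + 2aΔx → Δx = (28.5² − 65.7²)/(2·-3.4) = 515 m
Distance in phase 3 = 515 m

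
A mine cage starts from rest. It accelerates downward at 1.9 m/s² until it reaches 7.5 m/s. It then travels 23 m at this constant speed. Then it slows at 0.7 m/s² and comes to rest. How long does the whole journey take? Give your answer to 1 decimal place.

17.7 s

Phase 1 (accelerating): v₀ = 0 m/s, a = 1.9 m/s².
v = v₀ + at → t = (7.5 − 0) / 1.9 = 3.95 s
v² = v₀² + 2aΔx → Δx = (7.5² − 0²)/(2·1.9) = 14.8 m

Phase 2 (constant speed): v₀ = 7.50 m/s, a = 0 m/s².
Constant speed: t = d/v = 23/7.50 = 3.07 s

Phase 3 (decelerating): v₀ = 7.50 m/s, a = -0.7 m/s².
v = v₀ + at → t = (0 − 7.50) / -0.7 = 10.7 s
v² = v₀² + 2aΔx → Δx = (0² − 7.50²)/(2·-0.7) = 40.2 m
Total time = 3.95 + 3.07 + 10.7 = 17.7 s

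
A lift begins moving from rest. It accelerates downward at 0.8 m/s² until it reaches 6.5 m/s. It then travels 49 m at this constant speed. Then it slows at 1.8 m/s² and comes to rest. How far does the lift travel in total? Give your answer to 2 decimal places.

87.14 m

Phase 1 (accelerating): v₀ = 0 m/s, a = 0.8 m/s².
v = v₀ + at → t = (6.5 − 0) / 0.8 = 8.12 s
v² = v₀² + 2aΔx → Δx = (6.5² − 0²)/(2·0.8) = 26.4 m

Phase 2 (constant speed): v₀ = 6.50 m/s, a = 0 m/s².
Constant speed: t = d/v = 49/6.50 = 7.54 s

Phase 3 (decelerating): v₀ = 6.50 m/s, a = -1.8 m/s².
v = v₀ + at → t = (0 − 6.50) / -1.8 = 3.61 s
v² = v₀² + 2aΔx → Δx = (0² − 6.50²)/(2·-1.8) = 11.7 m
Total distance = 26.4 + 49.0 + 11.7 = 87.1 m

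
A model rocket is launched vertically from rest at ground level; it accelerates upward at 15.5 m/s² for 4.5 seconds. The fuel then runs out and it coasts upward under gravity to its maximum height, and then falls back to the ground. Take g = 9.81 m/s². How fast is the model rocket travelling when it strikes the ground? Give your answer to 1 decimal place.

Phase 1 (powered ascent): v₀ = 0 m/s, a = 15.5 m/s².
v = v₀ + at = 0 + (15.5)(4.5) = 69.8 m/s
Δx = v₀t + ½at² = 0·4.5 + 0.5·15.5·4.5² = 157 m

Phase 2 (coasting upward): v₀ = 69.8 m/s, a = -9.81 m/s².
v = v₀ + at → t = (0 − 69.8) / -9.81 = 7.11 s
v² = v₀² + 2aΔx → Δx = (0² − 69.8²)/(2·-9.81) = 248 m

Phase 3 (free fall): v₀ = 0 m/s, a = -9.81 m/s².
Falls 405 m from rest: t = √(2·405/9.81) = 9.09 s; v = g·t = 89.1 m/s.
Impact speed = 89.1 m/s

89.1 m/s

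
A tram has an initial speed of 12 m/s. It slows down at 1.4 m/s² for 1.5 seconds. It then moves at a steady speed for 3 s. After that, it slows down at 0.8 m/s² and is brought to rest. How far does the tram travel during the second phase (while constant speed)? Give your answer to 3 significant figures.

Phase 1 (decelerating): v₀ = 12.0 m/s, a = -1.4 m/s².
v = v₀ + at = 12.0 + (-1.4)(1.5) = 9.90 m/s
Δx = v₀t + ½at² = 12.0·1.5 + 0.5·-1.4·1.5² = 16.4 m

Phase 2 (constant speed): v₀ = 9.90 m/s, a = 0 m/s².
v = v₀ + at = 9.90 + (0)(3) = 9.90 m/s
Δx = v₀t + ½at² = 9.90·3 + 0.5·0·3² = 29.7 m
Distance in phase 2 = 29.7 m

29.7 m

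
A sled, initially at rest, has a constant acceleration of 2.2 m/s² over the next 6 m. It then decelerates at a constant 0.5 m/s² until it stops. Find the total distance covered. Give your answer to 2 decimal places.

32.40 m

Phase 1 (accelerating): v₀ = 0 m/s, a = 2.2 m/s².
v² = v₀² + 2aΔx = 0² + 2·2.2·6 = 26.4 → v = 5.14 m/s
t = (v − v₀)/a = (5.14 − 0)/2.2 = 2.34 s

Phase 2 (decelerating): v₀ = 5.14 m/s, a = -0.5 m/s².
v = v₀ + at → t = (0 − 5.14) / -0.5 = 10.3 s
v² = v₀² + 2aΔx → Δx = (0² − 5.14²)/(2·-0.5) = 26.4 m
Total distance = 6.00 + 26.4 = 32.4 m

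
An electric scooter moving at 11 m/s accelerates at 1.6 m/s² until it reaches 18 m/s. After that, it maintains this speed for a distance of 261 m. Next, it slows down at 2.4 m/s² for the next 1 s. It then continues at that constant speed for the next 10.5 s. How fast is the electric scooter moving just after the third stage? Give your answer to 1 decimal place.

15.6 m/s

Phase 1 (accelerating): v₀ = 11.0 m/s, a = 1.6 m/s².
v = v₀ + at → t = (18 − 11.0) / 1.6 = 4.38 s
v² = v₀² + 2aΔx → Δx = (18² − 11.0²)/(2·1.6) = 63.4 m

Phase 2 (constant speed): v₀ = 18.0 m/s, a = 0 m/s².
Constant speed: t = d/v = 261/18.0 = 14.5 s

Phase 3 (decelerating): v₀ = 18.0 m/s, a = -2.4 m/s².
v = v₀ + at = 18.0 + (-2.4)(1) = 15.6 m/s
Δx = v₀t + ½at² = 18.0·1 + 0.5·-2.4·1² = 16.8 m
Speed at end of phase 3 = 15.6 m/s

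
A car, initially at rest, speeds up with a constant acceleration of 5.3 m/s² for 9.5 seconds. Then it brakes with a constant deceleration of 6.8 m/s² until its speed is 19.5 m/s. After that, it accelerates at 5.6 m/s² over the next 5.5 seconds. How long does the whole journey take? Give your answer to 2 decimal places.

Phase 1 (accelerating): v₀ = 0 m/s, a = 5.3 m/s².
v = v₀ + at = 0 + (5.3)(9.5) = 50.4 m/s
Δx = v₀t + ½at² = 0·9.5 + 0.5·5.3·9.5² = 239 m

Phase 2 (decelerating): v₀ = 50.4 m/s, a = -6.8 m/s².
v = v₀ + at → t = (19.5 − 50.4) / -6.8 = 4.54 s
v² = v₀² + 2aΔx → Δx = (19.5² − 50.4²)/(2·-6.8) = 158 m

Phase 3 (accelerating): v₀ = 19.5 m/s, a = 5.6 m/s².
v = v₀ + at = 19.5 + (5.6)(5.5) = 50.3 m/s
Δx = v₀t + ½at² = 19.5·5.5 + 0.5·5.6·5.5² = 192 m
Total time = 9.50 + 4.54 + 5.50 = 19.5 s

19.54 s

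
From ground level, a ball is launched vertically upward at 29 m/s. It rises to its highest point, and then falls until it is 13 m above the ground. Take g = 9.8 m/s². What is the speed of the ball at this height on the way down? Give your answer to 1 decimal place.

24.2 m/s

Phase 1 (rising): v₀ = 29.0 m/s, a = -9.8 m/s².
v = v₀ + at → t = (0 − 29.0) / -9.8 = 2.96 s
v² = v₀² + 2aΔx → Δx = (0² − 29.0²)/(2·-9.8) = 42.9 m

Phase 2 (falling): v₀ = 0 m/s, a = -9.8 m/s².
Falls 29.9 m from rest: t = √(2·29.9/9.8) = 2.47 s; v = g·t = 24.2 m/s.
Final speed = 24.2 m/s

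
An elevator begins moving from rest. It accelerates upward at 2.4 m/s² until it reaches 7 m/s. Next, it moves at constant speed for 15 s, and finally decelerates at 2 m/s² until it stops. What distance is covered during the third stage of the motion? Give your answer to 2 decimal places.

Phase 1 (accelerating): v₀ = 0 m/s, a = 2.4 m/s².
v = v₀ + at → t = (7 − 0) / 2.4 = 2.92 s
v² = v₀² + 2aΔx → Δx = (7² − 0²)/(2·2.4) = 10.2 m

Phase 2 (constant speed): v₀ = 7.00 m/s, a = 0 m/s².
v = v₀ + at = 7.00 + (0)(15) = 7.00 m/s
Δx = v₀t + ½at² = 7.00·15 + 0.5·0·15² = 105 m

Phase 3 (decelerating): v₀ = 7.00 m/s, a = -2 m/s².
v = v₀ + at → t = (0 − 7.00) / -2 = 3.50 s
v² = v₀² + 2aΔx → Δx = (0² − 7.00²)/(2·-2) = 12.2 m
Distance in phase 3 = 12.2 m

12.25 m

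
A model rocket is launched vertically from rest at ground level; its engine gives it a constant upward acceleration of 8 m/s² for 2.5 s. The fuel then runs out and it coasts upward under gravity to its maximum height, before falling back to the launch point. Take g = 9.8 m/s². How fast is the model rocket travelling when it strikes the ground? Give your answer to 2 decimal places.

29.83 m/s

Phase 1 (powered ascent): v₀ = 0 m/s, a = 8 m/s².
v = v₀ + at = 0 + (8)(2.5) = 20.0 m/s
Δx = v₀t + ½at² = 0·2.5 + 0.5·8·2.5² = 25.0 m

Phase 2 (coasting upward): v₀ = 20.0 m/s, a = -9.8 m/s².
v = v₀ + at → t = (0 − 20.0) / -9.8 = 2.04 s
v² = v₀² + 2aΔx → Δx = (0² − 20.0²)/(2·-9.8) = 20.4 m

Phase 3 (free fall): v₀ = 0 m/s, a = -9.8 m/s².
Falls 45.4 m from rest: t = √(2·45.4/9.8) = 3.04 s; v = g·t = 29.8 m/s.
Impact speed = 29.8 m/s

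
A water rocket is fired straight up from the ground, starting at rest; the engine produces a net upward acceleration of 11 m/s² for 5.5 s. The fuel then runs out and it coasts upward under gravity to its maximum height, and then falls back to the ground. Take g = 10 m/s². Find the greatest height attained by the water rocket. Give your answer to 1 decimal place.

349.4 m

Phase 1 (powered ascent): v₀ = 0 m/s, a = 11 m/s².
v = v₀ + at = 0 + (11)(5.5) = 60.5 m/s
Δx = v₀t + ½at² = 0·5.5 + 0.5·11·5.5² = 166 m

Phase 2 (coasting upward): v₀ = 60.5 m/s, a = -10 m/s².
v = v₀ + at → t = (0 − 60.5) / -10 = 6.05 s
v² = v₀² + 2aΔx → Δx = (0² − 60.5²)/(2·-10) = 183 m
Maximum height = 166 + 183 = 349 m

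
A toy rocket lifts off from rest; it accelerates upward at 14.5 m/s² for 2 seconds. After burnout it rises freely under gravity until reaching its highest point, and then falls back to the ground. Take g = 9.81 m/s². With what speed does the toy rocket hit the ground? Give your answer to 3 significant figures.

Phase 1 (powered ascent): v₀ = 0 m/s, a = 14.5 m/s².
v = v₀ + at = 0 + (14.5)(2) = 29.0 m/s
Δx = v₀t + ½at² = 0·2 + 0.5·14.5·2² = 29.0 m

Phase 2 (coasting upward): v₀ = 29.0 m/s, a = -9.81 m/s².
v = v₀ + at → t = (0 − 29.0) / -9.81 = 2.96 s
v² = v₀² + 2aΔx → Δx = (0² − 29.0²)/(2·-9.81) = 42.9 m

Phase 3 (free fall): v₀ = 0 m/s, a = -9.81 m/s².
Falls 71.9 m from rest: t = √(2·71.9/9.81) = 3.83 s; v = g·t = 37.5 m/s.
Impact speed = 37.5 m/s

37.5 m/s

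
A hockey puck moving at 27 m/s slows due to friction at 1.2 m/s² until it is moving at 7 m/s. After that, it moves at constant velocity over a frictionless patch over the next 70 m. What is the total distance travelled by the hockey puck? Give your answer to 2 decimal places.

Phase 1 (decelerating): v₀ = 27.0 m/s, a = -1.2 m/s².
v = v₀ + at → t = (7 − 27.0) / -1.2 = 16.7 s
v² = v₀² + 2aΔx → Δx = (7² − 27.0²)/(2·-1.2) = 283 m

Phase 2 (constant speed): v₀ = 7.00 m/s, a = 0 m/s².
Constant speed: t = d/v = 70/7.00 = 10.0 s
Total distance = 283 + 70.0 = 353 m

353.33 m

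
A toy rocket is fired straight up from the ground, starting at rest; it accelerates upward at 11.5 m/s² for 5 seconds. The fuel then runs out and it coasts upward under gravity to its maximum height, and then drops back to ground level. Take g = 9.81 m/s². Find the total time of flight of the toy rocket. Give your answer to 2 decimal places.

Phase 1 (powered ascent): v₀ = 0 m/s, a = 11.5 m/s².
v = v₀ + at = 0 + (11.5)(5) = 57.5 m/s
Δx = v₀t + ½at² = 0·5 + 0.5·11.5·5² = 144 m

Phase 2 (coasting upward): v₀ = 57.5 m/s, a = -9.81 m/s².
v = v₀ + at → t = (0 − 57.5) / -9.81 = 5.86 s
v² = v₀² + 2aΔx → Δx = (0² − 57.5²)/(2·-9.81) = 169 m

Phase 3 (free fall): v₀ = 0 m/s, a = -9.81 m/s².
Falls 312 m from rest: t = √(2·312/9.81) = 7.98 s; v = g·t = 78.3 m/s.
Total time = 5.00 + 5.86 + 7.98 = 18.8 s

18.84 s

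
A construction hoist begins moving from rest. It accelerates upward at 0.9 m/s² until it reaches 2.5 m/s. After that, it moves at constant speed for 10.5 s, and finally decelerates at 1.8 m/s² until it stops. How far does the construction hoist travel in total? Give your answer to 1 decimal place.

31.5 m

Phase 1 (accelerating): v₀ = 0 m/s, a = 0.9 m/s².
v = v₀ + at → t = (2.5 − 0) / 0.9 = 2.78 s
v² = v₀² + 2aΔx → Δx = (2.5² − 0²)/(2·0.9) = 3.47 m

Phase 2 (constant speed): v₀ = 2.50 m/s, a = 0 m/s².
v = v₀ + at = 2.50 + (0)(10.5) = 2.50 m/s
Δx = v₀t + ½at² = 2.50·10.5 + 0.5·0·10.5² = 26.2 m

Phase 3 (decelerating): v₀ = 2.50 m/s, a = -1.8 m/s².
v = v₀ + at → t = (0 − 2.50) / -1.8 = 1.39 s
v² = v₀² + 2aΔx → Δx = (0² − 2.50²)/(2·-1.8) = 1.74 m
Total distance = 3.47 + 26.2 + 1.74 = 31.5 m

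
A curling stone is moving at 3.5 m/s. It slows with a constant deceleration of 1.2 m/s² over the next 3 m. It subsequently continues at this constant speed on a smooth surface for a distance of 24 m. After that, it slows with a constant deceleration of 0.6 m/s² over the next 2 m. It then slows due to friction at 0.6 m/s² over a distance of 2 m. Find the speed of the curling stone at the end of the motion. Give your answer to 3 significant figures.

Phase 1 (decelerating): v₀ = 3.50 m/s, a = -1.2 m/s².
v² = v₀² + 2aΔx = 3.50² + 2·-1.2·3 = 5.05 → v = 2.25 m/s
t = (v − v₀)/a = (2.25 − 3.50)/-1.2 = 1.04 s

Phase 2 (constant speed): v₀ = 2.25 m/s, a = 0 m/s².
Constant speed: t = d/v = 24/2.25 = 10.7 s

Phase 3 (decelerating): v₀ = 2.25 m/s, a = -0.6 m/s².
v² = v₀² + 2aΔx = 2.25² + 2·-0.6·2 = 2.65 → v = 1.63 m/s
t = (v − v₀)/a = (1.63 − 2.25)/-0.6 = 1.03 s

Phase 4 (decelerating): v₀ = 1.63 m/s, a = -0.6 m/s².
v² = v₀² + 2aΔx = 1.63² + 2·-0.6·2 = 0.250 → v = 0.500 m/s
t = (v − v₀)/a = (0.500 − 1.63)/-0.6 = 1.88 s
Final speed = 0.500 m/s

0.500 m/s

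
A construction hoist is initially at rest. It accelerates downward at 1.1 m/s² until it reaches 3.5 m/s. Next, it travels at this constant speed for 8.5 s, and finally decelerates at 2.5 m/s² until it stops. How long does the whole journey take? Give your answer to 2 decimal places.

13.08 s

Phase 1 (accelerating): v₀ = 0 m/s, a = 1.1 m/s².
v = v₀ + at → t = (3.5 − 0) / 1.1 = 3.18 s
v² = v₀² + 2aΔx → Δx = (3.5² − 0²)/(2·1.1) = 5.57 m

Phase 2 (constant speed): v₀ = 3.50 m/s, a = 0 m/s².
v = v₀ + at = 3.50 + (0)(8.5) = 3.50 m/s
Δx = v₀t + ½at² = 3.50·8.5 + 0.5·0·8.5² = 29.8 m

Phase 3 (decelerating): v₀ = 3.50 m/s, a = -2.5 m/s².
v = v₀ + at → t = (0 − 3.50) / -2.5 = 1.40 s
v² = v₀² + 2aΔx → Δx = (0² − 3.50²)/(2·-2.5) = 2.45 m
Total time = 3.18 + 8.50 + 1.40 = 13.1 s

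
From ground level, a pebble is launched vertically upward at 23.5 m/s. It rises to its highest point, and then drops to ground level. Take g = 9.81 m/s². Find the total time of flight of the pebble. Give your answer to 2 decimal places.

Phase 1 (rising): v₀ = 23.5 m/s, a = -9.81 m/s².
v = v₀ + at → t = (0 − 23.5) / -9.81 = 2.40 s
v² = v₀² + 2aΔx → Δx = (0² − 23.5²)/(2·-9.81) = 28.1 m

Phase 2 (falling): v₀ = 0 m/s, a = -9.81 m/s².
Falls 28.1 m from rest: t = √(2·28.1/9.81) = 2.40 s; v = g·t = 23.5 m/s.
Total time = 2.40 + 2.40 = 4.79 s

4.79 s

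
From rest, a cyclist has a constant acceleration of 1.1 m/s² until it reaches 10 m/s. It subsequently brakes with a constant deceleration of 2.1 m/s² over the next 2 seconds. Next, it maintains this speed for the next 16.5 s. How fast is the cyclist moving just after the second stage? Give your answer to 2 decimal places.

5.80 m/s

Phase 1 (accelerating): v₀ = 0 m/s, a = 1.1 m/s².
v = v₀ + at → t = (10 − 0) / 1.1 = 9.09 s
v² = v₀² + 2aΔx → Δx = (10² − 0²)/(2·1.1) = 45.5 m

Phase 2 (decelerating): v₀ = 10.0 m/s, a = -2.1 m/s².
v = v₀ + at = 10.0 + (-2.1)(2) = 5.80 m/s
Δx = v₀t + ½at² = 10.0·2 + 0.5·-2.1·2² = 15.8 m
Speed at end of phase 2 = 5.80 m/s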